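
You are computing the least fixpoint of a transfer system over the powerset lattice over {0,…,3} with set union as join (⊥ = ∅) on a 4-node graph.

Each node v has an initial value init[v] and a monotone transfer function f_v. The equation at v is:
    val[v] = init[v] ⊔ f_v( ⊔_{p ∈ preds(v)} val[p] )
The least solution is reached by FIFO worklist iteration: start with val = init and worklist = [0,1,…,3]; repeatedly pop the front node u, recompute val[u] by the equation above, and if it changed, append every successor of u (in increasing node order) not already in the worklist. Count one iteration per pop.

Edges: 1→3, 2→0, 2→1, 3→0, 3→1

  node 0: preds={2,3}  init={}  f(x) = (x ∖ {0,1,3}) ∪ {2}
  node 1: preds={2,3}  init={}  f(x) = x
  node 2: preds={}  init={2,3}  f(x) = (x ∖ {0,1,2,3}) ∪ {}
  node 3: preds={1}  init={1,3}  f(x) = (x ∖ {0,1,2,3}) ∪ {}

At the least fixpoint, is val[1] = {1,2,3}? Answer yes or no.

yes

Worklist (4 pops):
  #1 pop 0: in={1,2,3} → {2} (was {}); enqueue []
  #2 pop 1: in={1,2,3} → {1,2,3} (was {}); enqueue []
  #3 pop 2: in={} → {2,3} (no change)
  #4 pop 3: in={1,2,3} → {1,3} (no change)

Fixpoint:
  val[0] = {2}
  val[1] = {1,2,3}
  val[2] = {2,3}
  val[3] = {1,3}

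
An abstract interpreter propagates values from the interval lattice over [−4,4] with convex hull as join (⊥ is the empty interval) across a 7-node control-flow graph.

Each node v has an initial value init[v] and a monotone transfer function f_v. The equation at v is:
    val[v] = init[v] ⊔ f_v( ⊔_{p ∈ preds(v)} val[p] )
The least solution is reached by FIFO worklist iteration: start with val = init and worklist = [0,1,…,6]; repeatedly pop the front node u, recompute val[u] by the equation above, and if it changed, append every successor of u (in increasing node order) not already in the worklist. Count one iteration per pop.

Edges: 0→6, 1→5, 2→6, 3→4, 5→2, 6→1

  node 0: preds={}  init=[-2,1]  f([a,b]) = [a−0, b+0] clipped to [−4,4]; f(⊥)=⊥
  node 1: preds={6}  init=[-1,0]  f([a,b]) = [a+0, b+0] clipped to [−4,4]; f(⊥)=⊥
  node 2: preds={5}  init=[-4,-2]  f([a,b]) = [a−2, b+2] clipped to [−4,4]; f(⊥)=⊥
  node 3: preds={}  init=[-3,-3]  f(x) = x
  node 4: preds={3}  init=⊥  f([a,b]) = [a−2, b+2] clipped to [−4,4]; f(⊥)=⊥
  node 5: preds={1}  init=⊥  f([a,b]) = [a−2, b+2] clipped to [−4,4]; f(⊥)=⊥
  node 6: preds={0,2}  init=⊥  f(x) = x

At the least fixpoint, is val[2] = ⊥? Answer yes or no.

no

Trace (15 dequeues):
  [1] u=0 | in ⊥ | out [-2,1] | ==
  [2] u=1 | in ⊥ | out [-1,0] | ==
  [3] u=2 | in ⊥ | out [-4,-2] | ==
  [4] u=3 | in ⊥ | out [-3,-3] | ==
  [5] u=4 | in [-3,-3] | out [-4,-1] | prev ⊥ | push {}
  [6] u=5 | in [-1,0] | out [-3,2] | prev ⊥ | push {2}
  [7] u=6 | in [-4,1] | out [-4,1] | prev ⊥ | push {1}
  [8] u=2 | in [-3,2] | out [-4,4] | prev [-4,-2] | push {6}
  [9] u=1 | in [-4,1] | out [-4,1] | prev [-1,0] | push {5}
  [10] u=6 | in [-4,4] | out [-4,4] | prev [-4,1] | push {1}
  [11] u=5 | in [-4,1] | out [-4,3] | prev [-3,2] | push {2}
  [12] u=1 | in [-4,4] | out [-4,4] | prev [-4,1] | push {5}
  [13] u=2 | in [-4,3] | out [-4,4] | ==
  [14] u=5 | in [-4,4] | out [-4,4] | prev [-4,3] | push {2}
  [15] u=2 | in [-4,4] | out [-4,4] | ==

Converged values:
  [0] [-2,1]
  [1] [-4,4]
  [2] [-4,4]
  [3] [-3,-3]
  [4] [-4,-1]
  [5] [-4,4]
  [6] [-4,4]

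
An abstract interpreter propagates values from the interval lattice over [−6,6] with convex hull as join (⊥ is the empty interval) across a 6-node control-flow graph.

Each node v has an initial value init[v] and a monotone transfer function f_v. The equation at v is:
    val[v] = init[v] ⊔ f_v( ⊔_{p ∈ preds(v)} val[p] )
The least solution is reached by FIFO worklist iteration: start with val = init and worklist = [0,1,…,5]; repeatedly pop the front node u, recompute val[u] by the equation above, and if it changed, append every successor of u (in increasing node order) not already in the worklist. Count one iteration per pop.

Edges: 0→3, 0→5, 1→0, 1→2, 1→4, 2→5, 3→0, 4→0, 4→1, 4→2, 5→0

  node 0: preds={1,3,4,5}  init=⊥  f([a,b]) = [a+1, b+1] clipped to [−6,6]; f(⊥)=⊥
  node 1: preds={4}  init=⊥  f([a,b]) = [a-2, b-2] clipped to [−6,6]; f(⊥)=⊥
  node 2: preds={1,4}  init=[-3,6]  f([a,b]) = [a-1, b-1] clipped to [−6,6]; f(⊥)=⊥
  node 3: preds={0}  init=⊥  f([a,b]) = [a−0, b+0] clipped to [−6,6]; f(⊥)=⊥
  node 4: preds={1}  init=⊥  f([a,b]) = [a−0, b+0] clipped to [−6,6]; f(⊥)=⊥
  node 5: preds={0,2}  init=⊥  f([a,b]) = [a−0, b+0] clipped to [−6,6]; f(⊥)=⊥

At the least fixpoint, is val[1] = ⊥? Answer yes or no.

yes

Worklist (10 pops):
  #1 pop 0: in=⊥ → ⊥ (no change)
  #2 pop 1: in=⊥ → ⊥ (no change)
  #3 pop 2: in=⊥ → [-3,6] (no change)
  #4 pop 3: in=⊥ → ⊥ (no change)
  #5 pop 4: in=⊥ → ⊥ (no change)
  #6 pop 5: in=[-3,6] → [-3,6] (was ⊥); enqueue [0]
  #7 pop 0: in=[-3,6] → [-2,6] (was ⊥); enqueue [3,5]
  #8 pop 3: in=[-2,6] → [-2,6] (was ⊥); enqueue [0]
  #9 pop 5: in=[-3,6] → [-3,6] (no change)
  #10 pop 0: in=[-3,6] → [-2,6] (no change)

Fixpoint:
  val[0] = [-2,6]
  val[1] = ⊥
  val[2] = [-3,6]
  val[3] = [-2,6]
  val[4] = ⊥
  val[5] = [-3,6]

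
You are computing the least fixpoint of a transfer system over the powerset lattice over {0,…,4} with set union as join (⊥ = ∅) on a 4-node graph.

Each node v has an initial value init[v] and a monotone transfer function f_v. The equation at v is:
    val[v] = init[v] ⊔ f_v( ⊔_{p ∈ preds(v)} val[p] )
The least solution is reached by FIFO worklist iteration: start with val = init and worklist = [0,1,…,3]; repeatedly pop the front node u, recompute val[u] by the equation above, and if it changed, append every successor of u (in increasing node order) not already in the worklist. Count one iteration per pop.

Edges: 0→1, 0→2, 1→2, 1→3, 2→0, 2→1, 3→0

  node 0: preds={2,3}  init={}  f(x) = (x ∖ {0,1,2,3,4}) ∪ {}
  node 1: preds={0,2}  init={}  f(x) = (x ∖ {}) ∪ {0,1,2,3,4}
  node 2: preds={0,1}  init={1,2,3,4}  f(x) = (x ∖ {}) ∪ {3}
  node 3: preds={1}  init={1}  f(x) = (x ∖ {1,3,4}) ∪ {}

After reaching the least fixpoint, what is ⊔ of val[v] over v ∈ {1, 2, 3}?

{0,1,2,3,4}

Worklist (6 pops):
  #1 pop 0: in={1,2,3,4} → {} (no change)
  #2 pop 1: in={1,2,3,4} → {0,1,2,3,4} (was {}); enqueue []
  #3 pop 2: in={0,1,2,3,4} → {0,1,2,3,4} (was {1,2,3,4}); enqueue [0,1]
  #4 pop 3: in={0,1,2,3,4} → {0,1,2} (was {1}); enqueue []
  #5 pop 0: in={0,1,2,3,4} → {} (no change)
  #6 pop 1: in={0,1,2,3,4} → {0,1,2,3,4} (no change)

Fixpoint:
  val[0] = {}
  val[1] = {0,1,2,3,4}
  val[2] = {0,1,2,3,4}
  val[3] = {0,1,2}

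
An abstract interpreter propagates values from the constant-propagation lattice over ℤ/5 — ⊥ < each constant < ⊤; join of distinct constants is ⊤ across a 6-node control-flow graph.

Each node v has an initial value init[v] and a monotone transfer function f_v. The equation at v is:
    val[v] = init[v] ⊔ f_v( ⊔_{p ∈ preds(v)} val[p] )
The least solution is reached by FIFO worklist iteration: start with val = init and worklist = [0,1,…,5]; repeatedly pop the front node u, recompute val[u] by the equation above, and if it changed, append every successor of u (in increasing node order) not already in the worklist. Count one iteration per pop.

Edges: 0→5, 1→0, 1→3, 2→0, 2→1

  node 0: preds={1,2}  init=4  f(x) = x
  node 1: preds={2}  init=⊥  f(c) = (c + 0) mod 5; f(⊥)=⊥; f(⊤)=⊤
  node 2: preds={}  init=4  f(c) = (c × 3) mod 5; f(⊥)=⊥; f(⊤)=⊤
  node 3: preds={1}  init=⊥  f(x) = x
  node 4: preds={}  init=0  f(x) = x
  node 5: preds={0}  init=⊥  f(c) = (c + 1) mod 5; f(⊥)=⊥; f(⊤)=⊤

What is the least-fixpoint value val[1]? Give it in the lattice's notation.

4

Worklist (7 pops):
  #1 pop 0: in=4 → 4 (no change)
  #2 pop 1: in=4 → 4 (was ⊥); enqueue [0]
  #3 pop 2: in=⊥ → 4 (no change)
  #4 pop 3: in=4 → 4 (was ⊥); enqueue []
  #5 pop 4: in=⊥ → 0 (no change)
  #6 pop 5: in=4 → 0 (was ⊥); enqueue []
  #7 pop 0: in=4 → 4 (no change)

Fixpoint:
  val[0] = 4
  val[1] = 4
  val[2] = 4
  val[3] = 4
  val[4] = 0
  val[5] = 0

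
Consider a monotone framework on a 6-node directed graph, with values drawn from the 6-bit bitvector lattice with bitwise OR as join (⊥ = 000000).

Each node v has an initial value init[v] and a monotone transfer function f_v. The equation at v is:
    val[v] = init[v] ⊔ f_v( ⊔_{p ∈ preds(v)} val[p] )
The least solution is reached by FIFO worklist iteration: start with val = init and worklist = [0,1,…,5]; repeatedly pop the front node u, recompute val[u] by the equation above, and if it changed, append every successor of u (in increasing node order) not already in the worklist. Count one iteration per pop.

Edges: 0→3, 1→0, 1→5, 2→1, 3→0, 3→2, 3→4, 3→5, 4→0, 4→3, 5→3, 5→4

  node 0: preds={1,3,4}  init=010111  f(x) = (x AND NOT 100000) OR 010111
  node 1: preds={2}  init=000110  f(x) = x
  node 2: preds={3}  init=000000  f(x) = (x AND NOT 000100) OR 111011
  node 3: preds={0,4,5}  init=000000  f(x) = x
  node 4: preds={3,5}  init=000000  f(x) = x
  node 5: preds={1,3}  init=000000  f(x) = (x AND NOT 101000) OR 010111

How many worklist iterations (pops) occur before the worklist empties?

Trace (15 dequeues):
  [1] u=0 | in 000110 | out 010111 | ==
  [2] u=1 | in 000000 | out 000110 | ==
  [3] u=2 | in 000000 | out 111011 | prev 000000 | push {1}
  [4] u=3 | in 010111 | out 010111 | prev 000000 | push {0,2}
  [5] u=4 | in 010111 | out 010111 | prev 000000 | push {3}
  [6] u=5 | in 010111 | out 010111 | prev 000000 | push {4}
  [7] u=1 | in 111011 | out 111111 | prev 000110 | push {5}
  [8] u=0 | in 111111 | out 011111 | prev 010111 | push {}
  [9] u=2 | in 010111 | out 111011 | ==
  [10] u=3 | in 011111 | out 011111 | prev 010111 | push {0,2}
  [11] u=4 | in 011111 | out 011111 | prev 010111 | push {3}
  [12] u=5 | in 111111 | out 010111 | ==
  [13] u=0 | in 111111 | out 011111 | ==
  [14] u=2 | in 011111 | out 111011 | ==
  [15] u=3 | in 011111 | out 011111 | ==

Converged values:
  [0] 011111
  [1] 111111
  [2] 111011
  [3] 011111
  [4] 011111
  [5] 010111

15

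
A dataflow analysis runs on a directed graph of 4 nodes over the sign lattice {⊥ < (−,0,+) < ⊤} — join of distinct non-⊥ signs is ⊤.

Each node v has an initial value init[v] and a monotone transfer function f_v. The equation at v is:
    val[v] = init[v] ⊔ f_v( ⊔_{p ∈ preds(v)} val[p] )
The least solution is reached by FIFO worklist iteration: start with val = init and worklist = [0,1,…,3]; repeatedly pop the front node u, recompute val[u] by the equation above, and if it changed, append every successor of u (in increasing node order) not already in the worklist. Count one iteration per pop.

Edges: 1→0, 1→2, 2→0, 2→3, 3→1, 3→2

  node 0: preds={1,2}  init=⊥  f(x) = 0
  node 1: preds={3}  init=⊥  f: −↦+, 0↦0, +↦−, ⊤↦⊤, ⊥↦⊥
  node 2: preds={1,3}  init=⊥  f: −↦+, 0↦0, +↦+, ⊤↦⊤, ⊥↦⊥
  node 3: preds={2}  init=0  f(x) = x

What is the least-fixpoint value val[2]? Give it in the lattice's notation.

Worklist (5 pops):
  #1 pop 0: in=⊥ → 0 (was ⊥); enqueue []
  #2 pop 1: in=0 → 0 (was ⊥); enqueue [0]
  #3 pop 2: in=0 → 0 (was ⊥); enqueue []
  #4 pop 3: in=0 → 0 (no change)
  #5 pop 0: in=0 → 0 (no change)

Fixpoint:
  val[0] = 0
  val[1] = 0
  val[2] = 0
  val[3] = 0

0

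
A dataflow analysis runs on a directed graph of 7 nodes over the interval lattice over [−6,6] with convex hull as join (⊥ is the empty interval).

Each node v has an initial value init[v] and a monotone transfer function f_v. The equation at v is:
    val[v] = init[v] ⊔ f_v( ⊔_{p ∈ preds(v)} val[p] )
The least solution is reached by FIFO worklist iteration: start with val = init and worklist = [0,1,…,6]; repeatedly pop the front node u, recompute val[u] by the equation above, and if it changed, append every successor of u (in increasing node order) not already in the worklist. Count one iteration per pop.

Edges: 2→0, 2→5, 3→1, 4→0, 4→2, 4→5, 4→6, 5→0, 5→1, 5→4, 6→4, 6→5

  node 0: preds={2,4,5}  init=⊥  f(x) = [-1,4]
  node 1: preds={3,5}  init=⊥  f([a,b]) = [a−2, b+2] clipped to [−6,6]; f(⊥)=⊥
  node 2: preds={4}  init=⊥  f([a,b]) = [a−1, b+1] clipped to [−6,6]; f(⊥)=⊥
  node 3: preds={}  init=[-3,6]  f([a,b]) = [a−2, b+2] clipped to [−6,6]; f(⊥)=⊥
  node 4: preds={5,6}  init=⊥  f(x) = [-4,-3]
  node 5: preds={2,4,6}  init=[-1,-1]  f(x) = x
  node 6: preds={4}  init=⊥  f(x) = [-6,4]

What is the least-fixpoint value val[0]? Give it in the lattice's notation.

Iteration log — 15 steps:
  step 1. node 0  ⊔preds=[-1,-1]  new=[-1,4]  old=⊥  +wl: 
  step 2. node 1  ⊔preds=[-3,6]  new=[-5,6]  old=⊥  +wl: 
  step 3. node 2  ⊔preds=⊥  new=⊥  stable
  step 4. node 3  ⊔preds=⊥  new=[-3,6]  stable
  step 5. node 4  ⊔preds=[-1,-1]  new=[-4,-3]  old=⊥  +wl: 0,2
  step 6. node 5  ⊔preds=[-4,-3]  new=[-4,-1]  old=[-1,-1]  +wl: 1,4
  step 7. node 6  ⊔preds=[-4,-3]  new=[-6,4]  old=⊥  +wl: 5
  step 8. node 0  ⊔preds=[-4,-1]  new=[-1,4]  stable
  step 9. node 2  ⊔preds=[-4,-3]  new=[-5,-2]  old=⊥  +wl: 0
  step 10. node 1  ⊔preds=[-4,6]  new=[-6,6]  old=[-5,6]  +wl: 
  step 11. node 4  ⊔preds=[-6,4]  new=[-4,-3]  stable
  step 12. node 5  ⊔preds=[-6,4]  new=[-6,4]  old=[-4,-1]  +wl: 1,4
  step 13. node 0  ⊔preds=[-6,4]  new=[-1,4]  stable
  step 14. node 1  ⊔preds=[-6,6]  new=[-6,6]  stable
  step 15. node 4  ⊔preds=[-6,4]  new=[-4,-3]  stable

Least fixpoint reached:
  node 0: [-1,4]
  node 1: [-6,6]
  node 2: [-5,-2]
  node 3: [-3,6]
  node 4: [-4,-3]
  node 5: [-6,4]
  node 6: [-6,4]

[-1,4]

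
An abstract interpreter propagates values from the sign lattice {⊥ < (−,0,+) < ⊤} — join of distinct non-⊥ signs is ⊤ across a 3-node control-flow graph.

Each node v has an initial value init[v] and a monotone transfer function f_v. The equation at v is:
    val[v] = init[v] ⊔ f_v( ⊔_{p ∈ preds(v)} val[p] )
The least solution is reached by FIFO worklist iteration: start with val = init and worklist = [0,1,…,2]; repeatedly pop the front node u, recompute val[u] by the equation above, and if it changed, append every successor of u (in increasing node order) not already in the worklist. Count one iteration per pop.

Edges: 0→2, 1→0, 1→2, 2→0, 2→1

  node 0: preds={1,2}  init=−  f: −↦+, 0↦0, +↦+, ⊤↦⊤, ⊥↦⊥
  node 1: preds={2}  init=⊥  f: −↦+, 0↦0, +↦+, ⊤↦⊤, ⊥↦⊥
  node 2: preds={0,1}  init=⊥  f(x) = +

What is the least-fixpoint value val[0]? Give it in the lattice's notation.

Worklist (7 pops):
  #1 pop 0: in=⊥ → − (no change)
  #2 pop 1: in=⊥ → ⊥ (no change)
  #3 pop 2: in=− → + (was ⊥); enqueue [0,1]
  #4 pop 0: in=+ → ⊤ (was −); enqueue [2]
  #5 pop 1: in=+ → + (was ⊥); enqueue [0]
  #6 pop 2: in=⊤ → + (no change)
  #7 pop 0: in=+ → ⊤ (no change)

Fixpoint:
  val[0] = ⊤
  val[1] = +
  val[2] = +

⊤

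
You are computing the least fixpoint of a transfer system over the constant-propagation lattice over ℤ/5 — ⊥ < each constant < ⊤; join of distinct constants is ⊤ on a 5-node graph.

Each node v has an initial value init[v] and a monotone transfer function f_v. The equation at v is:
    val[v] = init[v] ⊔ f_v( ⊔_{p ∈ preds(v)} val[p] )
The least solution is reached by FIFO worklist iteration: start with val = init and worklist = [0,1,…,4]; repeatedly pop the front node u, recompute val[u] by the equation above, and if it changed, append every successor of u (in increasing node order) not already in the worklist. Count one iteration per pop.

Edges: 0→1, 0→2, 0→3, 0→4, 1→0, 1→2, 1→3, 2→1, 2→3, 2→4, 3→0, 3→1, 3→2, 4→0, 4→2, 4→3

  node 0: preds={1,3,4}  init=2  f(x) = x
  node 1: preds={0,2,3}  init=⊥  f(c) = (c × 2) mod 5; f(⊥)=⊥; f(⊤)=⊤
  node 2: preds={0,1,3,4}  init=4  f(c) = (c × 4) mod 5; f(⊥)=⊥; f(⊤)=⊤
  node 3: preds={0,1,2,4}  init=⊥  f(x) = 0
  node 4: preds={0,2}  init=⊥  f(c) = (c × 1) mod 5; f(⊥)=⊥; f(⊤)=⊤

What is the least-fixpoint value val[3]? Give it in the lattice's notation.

0

Worklist (10 pops):
  #1 pop 0: in=⊥ → 2 (no change)
  #2 pop 1: in=⊤ → ⊤ (was ⊥); enqueue [0]
  #3 pop 2: in=⊤ → ⊤ (was 4); enqueue [1]
  #4 pop 3: in=⊤ → 0 (was ⊥); enqueue [2]
  #5 pop 4: in=⊤ → ⊤ (was ⊥); enqueue [3]
  #6 pop 0: in=⊤ → ⊤ (was 2); enqueue [4]
  #7 pop 1: in=⊤ → ⊤ (no change)
  #8 pop 2: in=⊤ → ⊤ (no change)
  #9 pop 3: in=⊤ → 0 (no change)
  #10 pop 4: in=⊤ → ⊤ (no change)

Fixpoint:
  val[0] = ⊤
  val[1] = ⊤
  val[2] = ⊤
  val[3] = 0
  val[4] = ⊤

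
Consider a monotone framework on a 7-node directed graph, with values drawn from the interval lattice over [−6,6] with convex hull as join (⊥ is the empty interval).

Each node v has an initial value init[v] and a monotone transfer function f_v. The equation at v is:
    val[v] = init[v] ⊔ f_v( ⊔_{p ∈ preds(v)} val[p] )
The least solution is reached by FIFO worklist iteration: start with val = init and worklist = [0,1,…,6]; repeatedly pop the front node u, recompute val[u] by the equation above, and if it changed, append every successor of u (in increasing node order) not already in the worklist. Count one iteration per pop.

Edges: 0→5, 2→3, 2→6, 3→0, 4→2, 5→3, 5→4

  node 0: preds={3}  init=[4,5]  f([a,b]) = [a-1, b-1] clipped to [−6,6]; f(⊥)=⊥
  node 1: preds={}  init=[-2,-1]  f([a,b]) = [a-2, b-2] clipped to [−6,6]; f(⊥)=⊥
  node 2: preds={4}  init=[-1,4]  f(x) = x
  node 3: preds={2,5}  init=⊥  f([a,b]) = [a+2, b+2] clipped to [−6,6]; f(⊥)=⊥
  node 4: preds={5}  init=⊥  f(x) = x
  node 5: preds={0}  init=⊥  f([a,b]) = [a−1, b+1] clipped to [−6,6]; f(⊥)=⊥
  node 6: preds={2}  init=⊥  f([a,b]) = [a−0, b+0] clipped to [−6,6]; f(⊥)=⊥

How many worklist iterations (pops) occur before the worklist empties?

Trace (16 dequeues):
  [1] u=0 | in ⊥ | out [4,5] | ==
  [2] u=1 | in ⊥ | out [-2,-1] | ==
  [3] u=2 | in ⊥ | out [-1,4] | ==
  [4] u=3 | in [-1,4] | out [1,6] | prev ⊥ | push {0}
  [5] u=4 | in ⊥ | out ⊥ | ==
  [6] u=5 | in [4,5] | out [3,6] | prev ⊥ | push {3,4}
  [7] u=6 | in [-1,4] | out [-1,4] | prev ⊥ | push {}
  [8] u=0 | in [1,6] | out [0,5] | prev [4,5] | push {5}
  [9] u=3 | in [-1,6] | out [1,6] | ==
  [10] u=4 | in [3,6] | out [3,6] | prev ⊥ | push {2}
  [11] u=5 | in [0,5] | out [-1,6] | prev [3,6] | push {3,4}
  [12] u=2 | in [3,6] | out [-1,6] | prev [-1,4] | push {6}
  [13] u=3 | in [-1,6] | out [1,6] | ==
  [14] u=4 | in [-1,6] | out [-1,6] | prev [3,6] | push {2}
  [15] u=6 | in [-1,6] | out [-1,6] | prev [-1,4] | push {}
  [16] u=2 | in [-1,6] | out [-1,6] | ==

Converged values:
  [0] [0,5]
  [1] [-2,-1]
  [2] [-1,6]
  [3] [1,6]
  [4] [-1,6]
  [5] [-1,6]
  [6] [-1,6]

16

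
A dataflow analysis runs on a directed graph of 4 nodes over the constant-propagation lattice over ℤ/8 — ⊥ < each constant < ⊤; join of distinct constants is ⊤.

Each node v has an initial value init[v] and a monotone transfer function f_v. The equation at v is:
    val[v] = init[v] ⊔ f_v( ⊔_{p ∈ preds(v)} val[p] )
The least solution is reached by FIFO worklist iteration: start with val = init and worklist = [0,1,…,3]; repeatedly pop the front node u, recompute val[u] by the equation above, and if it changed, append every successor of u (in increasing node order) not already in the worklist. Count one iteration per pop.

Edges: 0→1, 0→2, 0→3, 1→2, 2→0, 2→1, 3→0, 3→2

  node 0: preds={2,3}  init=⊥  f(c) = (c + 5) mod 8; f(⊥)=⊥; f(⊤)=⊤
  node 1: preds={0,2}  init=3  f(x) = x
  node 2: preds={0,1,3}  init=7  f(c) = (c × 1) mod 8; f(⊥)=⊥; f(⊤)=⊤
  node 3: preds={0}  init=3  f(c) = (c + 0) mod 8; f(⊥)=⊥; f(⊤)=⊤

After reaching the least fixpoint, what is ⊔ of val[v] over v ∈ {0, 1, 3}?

Trace (7 dequeues):
  [1] u=0 | in ⊤ | out ⊤ | prev ⊥ | push {}
  [2] u=1 | in ⊤ | out ⊤ | prev 3 | push {}
  [3] u=2 | in ⊤ | out ⊤ | prev 7 | push {0,1}
  [4] u=3 | in ⊤ | out ⊤ | prev 3 | push {2}
  [5] u=0 | in ⊤ | out ⊤ | ==
  [6] u=1 | in ⊤ | out ⊤ | ==
  [7] u=2 | in ⊤ | out ⊤ | ==

Converged values:
  [0] ⊤
  [1] ⊤
  [2] ⊤
  [3] ⊤

⊤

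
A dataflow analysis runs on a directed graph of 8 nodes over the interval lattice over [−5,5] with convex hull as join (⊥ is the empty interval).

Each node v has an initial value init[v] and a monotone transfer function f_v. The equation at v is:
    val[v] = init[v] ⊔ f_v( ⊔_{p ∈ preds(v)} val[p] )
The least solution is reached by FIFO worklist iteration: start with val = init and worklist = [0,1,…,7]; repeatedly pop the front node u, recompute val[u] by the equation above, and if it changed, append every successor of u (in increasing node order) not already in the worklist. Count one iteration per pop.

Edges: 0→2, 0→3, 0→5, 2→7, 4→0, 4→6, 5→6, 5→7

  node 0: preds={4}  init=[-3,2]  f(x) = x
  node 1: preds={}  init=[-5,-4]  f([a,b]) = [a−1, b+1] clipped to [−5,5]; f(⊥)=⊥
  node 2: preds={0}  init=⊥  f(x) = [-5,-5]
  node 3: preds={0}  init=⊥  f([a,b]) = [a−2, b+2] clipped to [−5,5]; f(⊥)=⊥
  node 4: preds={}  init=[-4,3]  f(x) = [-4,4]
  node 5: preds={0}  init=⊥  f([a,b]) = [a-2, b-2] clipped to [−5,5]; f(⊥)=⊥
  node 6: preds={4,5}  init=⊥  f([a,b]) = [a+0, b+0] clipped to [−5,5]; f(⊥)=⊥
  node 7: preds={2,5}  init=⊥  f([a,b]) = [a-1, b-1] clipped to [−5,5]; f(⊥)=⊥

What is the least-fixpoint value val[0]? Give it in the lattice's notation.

[-4,4]

Iteration log — 14 steps:
  step 1. node 0  ⊔preds=[-4,3]  new=[-4,3]  old=[-3,2]  +wl: 
  step 2. node 1  ⊔preds=⊥  new=[-5,-4]  stable
  step 3. node 2  ⊔preds=[-4,3]  new=[-5,-5]  old=⊥  +wl: 
  step 4. node 3  ⊔preds=[-4,3]  new=[-5,5]  old=⊥  +wl: 
  step 5. node 4  ⊔preds=⊥  new=[-4,4]  old=[-4,3]  +wl: 0
  step 6. node 5  ⊔preds=[-4,3]  new=[-5,1]  old=⊥  +wl: 
  step 7. node 6  ⊔preds=[-5,4]  new=[-5,4]  old=⊥  +wl: 
  step 8. node 7  ⊔preds=[-5,1]  new=[-5,0]  old=⊥  +wl: 
  step 9. node 0  ⊔preds=[-4,4]  new=[-4,4]  old=[-4,3]  +wl: 2,3,5
  step 10. node 2  ⊔preds=[-4,4]  new=[-5,-5]  stable
  step 11. node 3  ⊔preds=[-4,4]  new=[-5,5]  stable
  step 12. node 5  ⊔preds=[-4,4]  new=[-5,2]  old=[-5,1]  +wl: 6,7
  step 13. node 6  ⊔preds=[-5,4]  new=[-5,4]  stable
  step 14. node 7  ⊔preds=[-5,2]  new=[-5,1]  old=[-5,0]  +wl: 

Least fixpoint reached:
  node 0: [-4,4]
  node 1: [-5,-4]
  node 2: [-5,-5]
  node 3: [-5,5]
  node 4: [-4,4]
  node 5: [-5,2]
  node 6: [-5,4]
  node 7: [-5,1]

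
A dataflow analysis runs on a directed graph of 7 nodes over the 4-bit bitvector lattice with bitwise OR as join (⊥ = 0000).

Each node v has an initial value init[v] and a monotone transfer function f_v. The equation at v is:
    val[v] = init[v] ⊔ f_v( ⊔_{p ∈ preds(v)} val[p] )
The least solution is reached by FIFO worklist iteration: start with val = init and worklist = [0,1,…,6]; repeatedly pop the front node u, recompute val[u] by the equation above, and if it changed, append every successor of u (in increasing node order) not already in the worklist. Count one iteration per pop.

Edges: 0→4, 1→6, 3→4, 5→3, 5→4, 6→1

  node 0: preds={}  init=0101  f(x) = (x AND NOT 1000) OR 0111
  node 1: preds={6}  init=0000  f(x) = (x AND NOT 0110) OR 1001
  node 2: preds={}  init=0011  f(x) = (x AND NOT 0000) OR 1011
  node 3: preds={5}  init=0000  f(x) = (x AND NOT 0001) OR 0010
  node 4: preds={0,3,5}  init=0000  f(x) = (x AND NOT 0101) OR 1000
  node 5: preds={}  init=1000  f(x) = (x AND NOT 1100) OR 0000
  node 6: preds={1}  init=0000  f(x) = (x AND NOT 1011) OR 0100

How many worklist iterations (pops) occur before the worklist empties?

8

Worklist (8 pops):
  #1 pop 0: in=0000 → 0111 (was 0101); enqueue []
  #2 pop 1: in=0000 → 1001 (was 0000); enqueue []
  #3 pop 2: in=0000 → 1011 (was 0011); enqueue []
  #4 pop 3: in=1000 → 1010 (was 0000); enqueue []
  #5 pop 4: in=1111 → 1010 (was 0000); enqueue []
  #6 pop 5: in=0000 → 1000 (no change)
  #7 pop 6: in=1001 → 0100 (was 0000); enqueue [1]
  #8 pop 1: in=0100 → 1001 (no change)

Fixpoint:
  val[0] = 0111
  val[1] = 1001
  val[2] = 1011
  val[3] = 1010
  val[4] = 1010
  val[5] = 1000
  val[6] = 0100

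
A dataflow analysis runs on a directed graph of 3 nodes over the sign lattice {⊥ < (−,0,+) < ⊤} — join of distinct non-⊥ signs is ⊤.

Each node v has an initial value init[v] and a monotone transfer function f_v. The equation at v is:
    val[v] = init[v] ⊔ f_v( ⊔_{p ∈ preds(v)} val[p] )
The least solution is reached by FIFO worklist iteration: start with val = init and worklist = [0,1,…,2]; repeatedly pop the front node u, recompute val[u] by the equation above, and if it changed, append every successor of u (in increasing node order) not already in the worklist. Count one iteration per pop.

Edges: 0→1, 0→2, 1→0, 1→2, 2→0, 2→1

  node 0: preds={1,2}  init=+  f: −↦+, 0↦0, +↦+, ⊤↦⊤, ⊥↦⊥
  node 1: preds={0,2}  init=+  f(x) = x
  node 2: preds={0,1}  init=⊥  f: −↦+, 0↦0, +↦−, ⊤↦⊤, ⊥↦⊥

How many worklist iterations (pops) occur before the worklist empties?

8

Worklist (8 pops):
  #1 pop 0: in=+ → + (no change)
  #2 pop 1: in=+ → + (no change)
  #3 pop 2: in=+ → − (was ⊥); enqueue [0,1]
  #4 pop 0: in=⊤ → ⊤ (was +); enqueue [2]
  #5 pop 1: in=⊤ → ⊤ (was +); enqueue [0]
  #6 pop 2: in=⊤ → ⊤ (was −); enqueue [1]
  #7 pop 0: in=⊤ → ⊤ (no change)
  #8 pop 1: in=⊤ → ⊤ (no change)

Fixpoint:
  val[0] = ⊤
  val[1] = ⊤
  val[2] = ⊤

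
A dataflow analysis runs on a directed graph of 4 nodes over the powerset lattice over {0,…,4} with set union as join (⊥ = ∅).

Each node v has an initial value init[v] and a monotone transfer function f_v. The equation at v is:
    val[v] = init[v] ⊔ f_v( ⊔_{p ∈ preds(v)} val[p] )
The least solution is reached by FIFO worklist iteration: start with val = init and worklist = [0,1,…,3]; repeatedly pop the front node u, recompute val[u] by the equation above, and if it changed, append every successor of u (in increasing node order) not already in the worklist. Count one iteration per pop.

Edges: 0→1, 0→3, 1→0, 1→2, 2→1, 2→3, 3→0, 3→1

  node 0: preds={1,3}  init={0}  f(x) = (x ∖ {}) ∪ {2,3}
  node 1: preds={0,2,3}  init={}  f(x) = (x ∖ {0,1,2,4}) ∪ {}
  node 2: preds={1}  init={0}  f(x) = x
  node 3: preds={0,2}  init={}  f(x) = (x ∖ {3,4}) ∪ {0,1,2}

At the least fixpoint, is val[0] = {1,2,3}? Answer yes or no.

Iteration log — 7 steps:
  step 1. node 0  ⊔preds={}  new={0,2,3}  old={0}  +wl: 
  step 2. node 1  ⊔preds={0,2,3}  new={3}  old={}  +wl: 0
  step 3. node 2  ⊔preds={3}  new={0,3}  old={0}  +wl: 1
  step 4. node 3  ⊔preds={0,2,3}  new={0,1,2}  old={}  +wl: 
  step 5. node 0  ⊔preds={0,1,2,3}  new={0,1,2,3}  old={0,2,3}  +wl: 3
  step 6. node 1  ⊔preds={0,1,2,3}  new={3}  stable
  step 7. node 3  ⊔preds={0,1,2,3}  new={0,1,2}  stable

Least fixpoint reached:
  node 0: {0,1,2,3}
  node 1: {3}
  node 2: {0,3}
  node 3: {0,1,2}

no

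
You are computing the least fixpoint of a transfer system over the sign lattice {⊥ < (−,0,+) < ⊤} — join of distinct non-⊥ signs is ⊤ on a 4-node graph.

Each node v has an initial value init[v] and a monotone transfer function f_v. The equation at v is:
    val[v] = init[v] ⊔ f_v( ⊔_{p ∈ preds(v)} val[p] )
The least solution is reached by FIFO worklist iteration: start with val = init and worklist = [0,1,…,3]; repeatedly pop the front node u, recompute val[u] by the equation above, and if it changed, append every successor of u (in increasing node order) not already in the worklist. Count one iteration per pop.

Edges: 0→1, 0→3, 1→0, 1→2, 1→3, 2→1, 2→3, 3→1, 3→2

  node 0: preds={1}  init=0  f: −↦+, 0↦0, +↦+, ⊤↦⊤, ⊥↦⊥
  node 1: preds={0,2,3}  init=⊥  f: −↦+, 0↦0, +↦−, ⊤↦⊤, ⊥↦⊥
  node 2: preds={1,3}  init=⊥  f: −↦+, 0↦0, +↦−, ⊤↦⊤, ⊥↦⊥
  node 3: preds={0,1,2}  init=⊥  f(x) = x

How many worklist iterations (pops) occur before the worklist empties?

Worklist (7 pops):
  #1 pop 0: in=⊥ → 0 (no change)
  #2 pop 1: in=0 → 0 (was ⊥); enqueue [0]
  #3 pop 2: in=0 → 0 (was ⊥); enqueue [1]
  #4 pop 3: in=0 → 0 (was ⊥); enqueue [2]
  #5 pop 0: in=0 → 0 (no change)
  #6 pop 1: in=0 → 0 (no change)
  #7 pop 2: in=0 → 0 (no change)

Fixpoint:
  val[0] = 0
  val[1] = 0
  val[2] = 0
  val[3] = 0

7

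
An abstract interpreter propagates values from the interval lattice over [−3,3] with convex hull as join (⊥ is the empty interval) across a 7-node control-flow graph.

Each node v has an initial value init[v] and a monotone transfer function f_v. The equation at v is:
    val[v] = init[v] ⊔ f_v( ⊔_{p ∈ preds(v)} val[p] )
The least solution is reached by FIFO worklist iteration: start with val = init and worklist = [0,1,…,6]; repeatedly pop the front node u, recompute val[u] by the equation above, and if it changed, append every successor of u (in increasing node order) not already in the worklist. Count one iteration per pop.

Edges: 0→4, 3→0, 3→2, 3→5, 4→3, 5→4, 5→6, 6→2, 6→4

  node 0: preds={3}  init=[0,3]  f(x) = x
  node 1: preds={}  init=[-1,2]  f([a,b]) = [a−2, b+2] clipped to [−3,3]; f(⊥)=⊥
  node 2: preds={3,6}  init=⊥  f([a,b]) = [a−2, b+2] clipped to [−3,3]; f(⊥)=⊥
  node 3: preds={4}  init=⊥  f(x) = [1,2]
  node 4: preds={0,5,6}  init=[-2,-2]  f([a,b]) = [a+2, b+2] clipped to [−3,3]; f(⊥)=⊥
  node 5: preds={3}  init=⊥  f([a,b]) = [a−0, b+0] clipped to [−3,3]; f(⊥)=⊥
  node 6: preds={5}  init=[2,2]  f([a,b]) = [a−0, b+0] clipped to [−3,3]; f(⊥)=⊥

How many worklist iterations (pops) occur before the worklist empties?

11

Worklist (11 pops):
  #1 pop 0: in=⊥ → [0,3] (no change)
  #2 pop 1: in=⊥ → [-1,2] (no change)
  #3 pop 2: in=[2,2] → [0,3] (was ⊥); enqueue []
  #4 pop 3: in=[-2,-2] → [1,2] (was ⊥); enqueue [0,2]
  #5 pop 4: in=[0,3] → [-2,3] (was [-2,-2]); enqueue [3]
  #6 pop 5: in=[1,2] → [1,2] (was ⊥); enqueue [4]
  #7 pop 6: in=[1,2] → [1,2] (was [2,2]); enqueue []
  #8 pop 0: in=[1,2] → [0,3] (no change)
  #9 pop 2: in=[1,2] → [-1,3] (was [0,3]); enqueue []
  #10 pop 3: in=[-2,3] → [1,2] (no change)
  #11 pop 4: in=[0,3] → [-2,3] (no change)

Fixpoint:
  val[0] = [0,3]
  val[1] = [-1,2]
  val[2] = [-1,3]
  val[3] = [1,2]
  val[4] = [-2,3]
  val[5] = [1,2]
  val[6] = [1,2]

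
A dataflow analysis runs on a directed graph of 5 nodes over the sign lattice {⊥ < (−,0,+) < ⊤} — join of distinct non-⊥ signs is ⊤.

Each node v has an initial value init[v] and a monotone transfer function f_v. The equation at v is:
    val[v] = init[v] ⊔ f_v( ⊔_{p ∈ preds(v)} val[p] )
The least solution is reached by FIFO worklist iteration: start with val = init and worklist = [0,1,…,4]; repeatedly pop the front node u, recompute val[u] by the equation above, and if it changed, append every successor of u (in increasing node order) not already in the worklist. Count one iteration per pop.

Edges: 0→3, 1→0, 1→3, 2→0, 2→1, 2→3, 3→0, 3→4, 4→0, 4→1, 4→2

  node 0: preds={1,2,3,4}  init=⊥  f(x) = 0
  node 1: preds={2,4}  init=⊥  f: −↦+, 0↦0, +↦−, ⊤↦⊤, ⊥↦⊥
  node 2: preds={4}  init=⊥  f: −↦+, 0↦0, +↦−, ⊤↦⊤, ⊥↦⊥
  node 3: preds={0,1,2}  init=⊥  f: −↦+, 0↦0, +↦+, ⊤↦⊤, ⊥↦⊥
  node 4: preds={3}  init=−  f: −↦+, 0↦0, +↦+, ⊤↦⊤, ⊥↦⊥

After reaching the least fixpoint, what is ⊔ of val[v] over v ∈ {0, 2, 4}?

Iteration log — 11 steps:
  step 1. node 0  ⊔preds=−  new=0  old=⊥  +wl: 
  step 2. node 1  ⊔preds=−  new=+  old=⊥  +wl: 0
  step 3. node 2  ⊔preds=−  new=+  old=⊥  +wl: 1
  step 4. node 3  ⊔preds=⊤  new=⊤  old=⊥  +wl: 
  step 5. node 4  ⊔preds=⊤  new=⊤  old=−  +wl: 2
  step 6. node 0  ⊔preds=⊤  new=0  stable
  step 7. node 1  ⊔preds=⊤  new=⊤  old=+  +wl: 0,3
  step 8. node 2  ⊔preds=⊤  new=⊤  old=+  +wl: 1
  step 9. node 0  ⊔preds=⊤  new=0  stable
  step 10. node 3  ⊔preds=⊤  new=⊤  stable
  step 11. node 1  ⊔preds=⊤  new=⊤  stable

Least fixpoint reached:
  node 0: 0
  node 1: ⊤
  node 2: ⊤
  node 3: ⊤
  node 4: ⊤

⊤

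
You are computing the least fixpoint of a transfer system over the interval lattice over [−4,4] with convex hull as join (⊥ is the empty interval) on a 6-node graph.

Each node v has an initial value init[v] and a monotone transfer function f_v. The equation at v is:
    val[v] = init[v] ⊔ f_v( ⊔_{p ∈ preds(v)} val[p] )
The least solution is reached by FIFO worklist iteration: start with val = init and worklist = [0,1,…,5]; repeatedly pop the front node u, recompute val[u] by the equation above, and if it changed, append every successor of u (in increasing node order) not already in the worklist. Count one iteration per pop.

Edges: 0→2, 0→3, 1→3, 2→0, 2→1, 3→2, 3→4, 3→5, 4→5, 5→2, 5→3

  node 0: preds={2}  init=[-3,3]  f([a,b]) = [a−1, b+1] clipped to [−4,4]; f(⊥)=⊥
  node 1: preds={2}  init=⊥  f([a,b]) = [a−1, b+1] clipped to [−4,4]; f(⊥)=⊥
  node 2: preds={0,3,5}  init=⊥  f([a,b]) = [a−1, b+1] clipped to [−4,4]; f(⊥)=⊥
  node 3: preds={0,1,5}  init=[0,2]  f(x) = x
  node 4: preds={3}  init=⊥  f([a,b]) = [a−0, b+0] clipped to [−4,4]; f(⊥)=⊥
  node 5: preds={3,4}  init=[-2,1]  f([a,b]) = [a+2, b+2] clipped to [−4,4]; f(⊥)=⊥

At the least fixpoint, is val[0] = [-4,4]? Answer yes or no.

yes

Iteration log — 13 steps:
  step 1. node 0  ⊔preds=⊥  new=[-3,3]  stable
  step 2. node 1  ⊔preds=⊥  new=⊥  stable
  step 3. node 2  ⊔preds=[-3,3]  new=[-4,4]  old=⊥  +wl: 0,1
  step 4. node 3  ⊔preds=[-3,3]  new=[-3,3]  old=[0,2]  +wl: 2
  step 5. node 4  ⊔preds=[-3,3]  new=[-3,3]  old=⊥  +wl: 
  step 6. node 5  ⊔preds=[-3,3]  new=[-2,4]  old=[-2,1]  +wl: 3
  step 7. node 0  ⊔preds=[-4,4]  new=[-4,4]  old=[-3,3]  +wl: 
  step 8. node 1  ⊔preds=[-4,4]  new=[-4,4]  old=⊥  +wl: 
  step 9. node 2  ⊔preds=[-4,4]  new=[-4,4]  stable
  step 10. node 3  ⊔preds=[-4,4]  new=[-4,4]  old=[-3,3]  +wl: 2,4,5
  step 11. node 2  ⊔preds=[-4,4]  new=[-4,4]  stable
  step 12. node 4  ⊔preds=[-4,4]  new=[-4,4]  old=[-3,3]  +wl: 
  step 13. node 5  ⊔preds=[-4,4]  new=[-2,4]  stable

Least fixpoint reached:
  node 0: [-4,4]
  node 1: [-4,4]
  node 2: [-4,4]
  node 3: [-4,4]
  node 4: [-4,4]
  node 5: [-2,4]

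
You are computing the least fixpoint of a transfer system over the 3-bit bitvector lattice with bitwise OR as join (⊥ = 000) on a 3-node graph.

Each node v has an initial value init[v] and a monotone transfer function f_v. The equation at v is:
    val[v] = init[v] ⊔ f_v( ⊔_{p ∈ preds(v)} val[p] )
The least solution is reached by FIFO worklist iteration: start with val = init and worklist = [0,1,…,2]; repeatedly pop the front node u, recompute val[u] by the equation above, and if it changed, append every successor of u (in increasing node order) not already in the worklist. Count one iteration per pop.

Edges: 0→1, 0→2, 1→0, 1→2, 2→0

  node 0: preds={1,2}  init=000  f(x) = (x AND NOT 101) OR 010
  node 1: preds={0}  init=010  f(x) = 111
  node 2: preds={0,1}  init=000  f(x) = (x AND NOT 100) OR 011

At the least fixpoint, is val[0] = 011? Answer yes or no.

no

Iteration log — 4 steps:
  step 1. node 0  ⊔preds=010  new=010  old=000  +wl: 
  step 2. node 1  ⊔preds=010  new=111  old=010  +wl: 0
  step 3. node 2  ⊔preds=111  new=011  old=000  +wl: 
  step 4. node 0  ⊔preds=111  new=010  stable

Least fixpoint reached:
  node 0: 010
  node 1: 111
  node 2: 011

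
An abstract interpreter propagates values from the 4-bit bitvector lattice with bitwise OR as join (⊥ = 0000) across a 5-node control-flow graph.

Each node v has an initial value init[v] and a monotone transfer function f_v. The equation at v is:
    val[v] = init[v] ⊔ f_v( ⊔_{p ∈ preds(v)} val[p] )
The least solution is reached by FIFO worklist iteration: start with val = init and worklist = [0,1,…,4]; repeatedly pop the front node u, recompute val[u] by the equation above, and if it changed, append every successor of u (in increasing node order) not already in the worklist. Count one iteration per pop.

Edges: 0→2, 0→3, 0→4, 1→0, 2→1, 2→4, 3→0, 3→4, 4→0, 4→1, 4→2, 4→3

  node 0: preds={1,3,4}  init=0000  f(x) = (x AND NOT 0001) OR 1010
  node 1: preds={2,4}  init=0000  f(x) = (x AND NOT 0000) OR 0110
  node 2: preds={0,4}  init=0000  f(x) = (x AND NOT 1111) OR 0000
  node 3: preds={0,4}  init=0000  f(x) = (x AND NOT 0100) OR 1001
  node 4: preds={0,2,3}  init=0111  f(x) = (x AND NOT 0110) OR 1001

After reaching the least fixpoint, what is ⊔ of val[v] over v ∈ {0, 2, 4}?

1111

Trace (10 dequeues):
  [1] u=0 | in 0111 | out 1110 | prev 0000 | push {}
  [2] u=1 | in 0111 | out 0111 | prev 0000 | push {0}
  [3] u=2 | in 1111 | out 0000 | ==
  [4] u=3 | in 1111 | out 1011 | prev 0000 | push {}
  [5] u=4 | in 1111 | out 1111 | prev 0111 | push {1,2,3}
  [6] u=0 | in 1111 | out 1110 | ==
  [7] u=1 | in 1111 | out 1111 | prev 0111 | push {0}
  [8] u=2 | in 1111 | out 0000 | ==
  [9] u=3 | in 1111 | out 1011 | ==
  [10] u=0 | in 1111 | out 1110 | ==

Converged values:
  [0] 1110
  [1] 1111
  [2] 0000
  [3] 1011
  [4] 1111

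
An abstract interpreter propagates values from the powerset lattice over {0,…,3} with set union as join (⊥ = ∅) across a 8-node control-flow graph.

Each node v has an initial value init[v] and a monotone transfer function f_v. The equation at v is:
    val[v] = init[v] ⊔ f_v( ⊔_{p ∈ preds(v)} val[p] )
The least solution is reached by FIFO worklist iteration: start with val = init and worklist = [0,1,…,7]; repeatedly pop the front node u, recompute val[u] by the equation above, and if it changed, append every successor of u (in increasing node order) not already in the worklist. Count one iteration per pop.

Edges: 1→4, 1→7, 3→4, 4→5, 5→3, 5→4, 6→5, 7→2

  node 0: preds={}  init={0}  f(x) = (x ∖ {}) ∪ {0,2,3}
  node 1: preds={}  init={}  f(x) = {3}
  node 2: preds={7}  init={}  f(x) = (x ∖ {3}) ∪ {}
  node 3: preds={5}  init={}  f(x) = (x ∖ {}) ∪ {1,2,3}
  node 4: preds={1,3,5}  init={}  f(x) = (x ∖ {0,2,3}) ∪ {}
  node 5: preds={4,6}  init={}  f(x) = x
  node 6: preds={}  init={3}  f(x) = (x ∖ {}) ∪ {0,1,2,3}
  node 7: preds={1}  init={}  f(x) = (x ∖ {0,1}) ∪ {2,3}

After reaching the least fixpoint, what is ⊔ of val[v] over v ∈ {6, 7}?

{0,1,2,3}

Trace (14 dequeues):
  [1] u=0 | in {} | out {0,2,3} | prev {0} | push {}
  [2] u=1 | in {} | out {3} | prev {} | push {}
  [3] u=2 | in {} | out {} | ==
  [4] u=3 | in {} | out {1,2,3} | prev {} | push {}
  [5] u=4 | in {1,2,3} | out {1} | prev {} | push {}
  [6] u=5 | in {1,3} | out {1,3} | prev {} | push {3,4}
  [7] u=6 | in {} | out {0,1,2,3} | prev {3} | push {5}
  [8] u=7 | in {3} | out {2,3} | prev {} | push {2}
  [9] u=3 | in {1,3} | out {1,2,3} | ==
  [10] u=4 | in {1,2,3} | out {1} | ==
  [11] u=5 | in {0,1,2,3} | out {0,1,2,3} | prev {1,3} | push {3,4}
  [12] u=2 | in {2,3} | out {2} | prev {} | push {}
  [13] u=3 | in {0,1,2,3} | out {0,1,2,3} | prev {1,2,3} | push {}
  [14] u=4 | in {0,1,2,3} | out {1} | ==

Converged values:
  [0] {0,2,3}
  [1] {3}
  [2] {2}
  [3] {0,1,2,3}
  [4] {1}
  [5] {0,1,2,3}
  [6] {0,1,2,3}
  [7] {2,3}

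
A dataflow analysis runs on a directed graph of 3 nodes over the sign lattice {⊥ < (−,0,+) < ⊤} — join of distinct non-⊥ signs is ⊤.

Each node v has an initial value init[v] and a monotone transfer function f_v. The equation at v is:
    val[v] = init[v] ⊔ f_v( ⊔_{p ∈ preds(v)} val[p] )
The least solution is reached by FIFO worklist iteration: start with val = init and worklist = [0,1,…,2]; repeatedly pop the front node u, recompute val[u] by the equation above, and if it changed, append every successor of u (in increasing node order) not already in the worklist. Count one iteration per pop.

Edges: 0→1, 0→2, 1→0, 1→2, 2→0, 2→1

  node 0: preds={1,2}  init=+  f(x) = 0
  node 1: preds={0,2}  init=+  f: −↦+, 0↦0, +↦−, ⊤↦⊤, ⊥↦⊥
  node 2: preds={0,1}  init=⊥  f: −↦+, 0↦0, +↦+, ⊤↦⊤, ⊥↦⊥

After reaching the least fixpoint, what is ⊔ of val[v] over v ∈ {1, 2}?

⊤

Iteration log — 5 steps:
  step 1. node 0  ⊔preds=+  new=⊤  old=+  +wl: 
  step 2. node 1  ⊔preds=⊤  new=⊤  old=+  +wl: 0
  step 3. node 2  ⊔preds=⊤  new=⊤  old=⊥  +wl: 1
  step 4. node 0  ⊔preds=⊤  new=⊤  stable
  step 5. node 1  ⊔preds=⊤  new=⊤  stable

Least fixpoint reached:
  node 0: ⊤
  node 1: ⊤
  node 2: ⊤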